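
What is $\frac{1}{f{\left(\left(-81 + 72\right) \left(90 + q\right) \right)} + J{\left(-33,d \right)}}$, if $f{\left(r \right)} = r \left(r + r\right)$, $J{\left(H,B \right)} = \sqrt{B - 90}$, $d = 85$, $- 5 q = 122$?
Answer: $\frac{435715200}{303756376820789} - \frac{625 i \sqrt{5}}{303756376820789} \approx 1.4344 \cdot 10^{-6} - 4.6009 \cdot 10^{-12} i$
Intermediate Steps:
$q = - \frac{122}{5}$ ($q = \left(- \frac{1}{5}\right) 122 = - \frac{122}{5} \approx -24.4$)
$J{\left(H,B \right)} = \sqrt{-90 + B}$
$f{\left(r \right)} = 2 r^{2}$ ($f{\left(r \right)} = r 2 r = 2 r^{2}$)
$\frac{1}{f{\left(\left(-81 + 72\right) \left(90 + q\right) \right)} + J{\left(-33,d \right)}} = \frac{1}{2 \left(\left(-81 + 72\right) \left(90 - \frac{122}{5}\right)\right)^{2} + \sqrt{-90 + 85}} = \frac{1}{2 \left(\left(-9\right) \frac{328}{5}\right)^{2} + \sqrt{-5}} = \frac{1}{2 \left(- \frac{2952}{5}\right)^{2} + i \sqrt{5}} = \frac{1}{2 \cdot \frac{8714304}{25} + i \sqrt{5}} = \frac{1}{\frac{17428608}{25} + i \sqrt{5}}$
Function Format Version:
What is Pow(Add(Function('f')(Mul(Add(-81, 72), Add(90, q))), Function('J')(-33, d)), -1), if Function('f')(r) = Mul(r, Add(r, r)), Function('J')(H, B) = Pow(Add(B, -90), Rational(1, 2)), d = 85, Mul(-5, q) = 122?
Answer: Add(Rational(435715200, 303756376820789), Mul(Rational(-625, 303756376820789), I, Pow(5, Rational(1, 2)))) ≈ Add(1.4344e-6, Mul(-4.6009e-12, I))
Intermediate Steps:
q = Rational(-122, 5) (q = Mul(Rational(-1, 5), 122) = Rational(-122, 5) ≈ -24.400)
Function('J')(H, B) = Pow(Add(-90, B), Rational(1, 2))
Function('f')(r) = Mul(2, Pow(r, 2)) (Function('f')(r) = Mul(r, Mul(2, r)) = Mul(2, Pow(r, 2)))
Pow(Add(Function('f')(Mul(Add(-81, 72), Add(90, q))), Function('J')(-33, d)), -1) = Pow(Add(Mul(2, Pow(Mul(Add(-81, 72), Add(90, Rational(-122, 5))), 2)), Pow(Add(-90, 85), Rational(1, 2))), -1) = Pow(Add(Mul(2, Pow(Mul(-9, Rational(328, 5)), 2)), Pow(-5, Rational(1, 2))), -1) = Pow(Add(Mul(2, Pow(Rational(-2952, 5), 2)), Mul(I, Pow(5, Rational(1, 2)))), -1) = Pow(Add(Mul(2, Rational(8714304, 25)), Mul(I, Pow(5, Rational(1, 2)))), -1) = Pow(Add(Rational(17428608, 25), Mul(I, Pow(5, Rational(1, 2)))), -1)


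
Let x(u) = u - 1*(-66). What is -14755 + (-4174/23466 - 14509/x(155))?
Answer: -38430307039/2592993 ≈ -14821.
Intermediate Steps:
x(u) = 66 + u (x(u) = u + 66 = 66 + u)
-14755 + (-4174/23466 - 14509/x(155)) = -14755 + (-4174/23466 - 14509/(66 + 155)) = -14755 + (-4174*1/23466 - 14509/221) = -14755 + (-2087/11733 - 14509*1/221) = -14755 + (-2087/11733 - 14509/221) = -14755 - 170695324/2592993 = -38430307039/2592993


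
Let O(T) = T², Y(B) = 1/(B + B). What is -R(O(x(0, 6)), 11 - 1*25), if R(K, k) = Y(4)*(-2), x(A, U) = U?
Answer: ¼ ≈ 0.25000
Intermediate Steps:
Y(B) = 1/(2*B)
R(K, k) = -¼ (R(K, k) = ((½)/4)*(-2) = ((½)*(¼))*(-2) = (⅛)*(-2) = -¼)
-R(O(x(0, 6)), 11 - 1*25) = -1*(-¼) = ¼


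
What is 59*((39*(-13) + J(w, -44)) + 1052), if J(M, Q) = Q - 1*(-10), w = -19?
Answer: 30149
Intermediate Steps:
J(M, Q) = 10 + Q (J(M, Q) = Q + 10 = 10 + Q)
59*((39*(-13) + J(w, -44)) + 1052) = 59*((39*(-13) + (10 - 44)) + 1052) = 59*((-507 - 34) + 1052) = 59*(-541 + 1052) = 59*511 = 30149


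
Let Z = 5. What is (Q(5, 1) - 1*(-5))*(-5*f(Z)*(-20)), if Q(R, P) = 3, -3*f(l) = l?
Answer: -4000/3 ≈ -1333.3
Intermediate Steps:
f(l) = -l/3
(Q(5, 1) - 1*(-5))*(-5*f(Z)*(-20)) = (3 - 1*(-5))*(-(-5)*5/3*(-20)) = (3 + 5)*(-5*(-5/3)*(-20)) = 8*((25/3)*(-20)) = 8*(-500/3) = -4000/3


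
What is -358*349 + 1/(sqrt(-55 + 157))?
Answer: -124942 + sqrt(102)/102 ≈ -1.2494e+5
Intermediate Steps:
-358*349 + 1/(sqrt(-55 + 157)) = -124942 + 1/(sqrt(102)) = -124942 + sqrt(102)/102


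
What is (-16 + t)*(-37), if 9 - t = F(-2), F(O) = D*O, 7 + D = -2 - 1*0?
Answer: 925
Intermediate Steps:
D = -9 (D = -7 + (-2 - 1*0) = -7 + (-2 + 0) = -7 - 2 = -9)
F(O) = -9*O
t = -9 (t = 9 - (-9)*(-2) = 9 - 1*18 = 9 - 18 = -9)
(-16 + t)*(-37) = (-16 - 9)*(-37) = -25*(-37) = 925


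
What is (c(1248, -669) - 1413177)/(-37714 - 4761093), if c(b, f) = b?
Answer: 1411929/4798807 ≈ 0.29422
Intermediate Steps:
(c(1248, -669) - 1413177)/(-37714 - 4761093) = (1248 - 1413177)/(-37714 - 4761093) = -1411929/(-4798807) = -1411929*(-1/4798807) = 1411929/4798807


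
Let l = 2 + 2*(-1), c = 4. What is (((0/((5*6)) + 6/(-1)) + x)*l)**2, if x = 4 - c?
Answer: 0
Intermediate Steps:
l = 0 (l = 2 - 2 = 0)
x = 0 (x = 4 - 1*4 = 4 - 4 = 0)
(((0/((5*6)) + 6/(-1)) + x)*l)**2 = (((0/((5*6)) + 6/(-1)) + 0)*0)**2 = (((0/30 + 6*(-1)) + 0)*0)**2 = (((0*(1/30) - 6) + 0)*0)**2 = (((0 - 6) + 0)*0)**2 = ((-6 + 0)*0)**2 = (-6*0)**2 = 0**2 = 0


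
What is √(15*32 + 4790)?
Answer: √5270 ≈ 72.595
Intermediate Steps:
√(15*32 + 4790) = √(480 + 4790) = √5270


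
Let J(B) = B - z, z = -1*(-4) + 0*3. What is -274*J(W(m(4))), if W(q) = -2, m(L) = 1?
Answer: 1644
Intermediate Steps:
z = 4 (z = 4 + 0 = 4)
J(B) = -4 + B (J(B) = B - 1*4 = B - 4 = -4 + B)
-274*J(W(m(4))) = -274*(-4 - 2) = -274*(-6) = 1644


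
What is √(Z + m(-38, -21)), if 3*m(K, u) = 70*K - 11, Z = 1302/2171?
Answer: I*√37741760355/6513 ≈ 29.828*I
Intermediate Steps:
Z = 1302/2171 (Z = 1302*(1/2171) = 1302/2171 ≈ 0.59972)
m(K, u) = -11/3 + 70*K/3 (m(K, u) = (70*K - 11)/3 = (-11 + 70*K)/3 = -11/3 + 70*K/3)
√(Z + m(-38, -21)) = √(1302/2171 + (-11/3 + (70/3)*(-38))) = √(1302/2171 + (-11/3 - 2660/3)) = √(1302/2171 - 2671/3) = √(-5794835/6513) = I*√37741760355/6513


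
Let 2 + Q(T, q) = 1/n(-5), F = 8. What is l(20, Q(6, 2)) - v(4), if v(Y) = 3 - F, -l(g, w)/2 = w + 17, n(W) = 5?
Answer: -127/5 ≈ -25.400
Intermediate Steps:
Q(T, q) = -9/5 (Q(T, q) = -2 + 1/5 = -9/5)
l(g, w) = -34 - 2*w (l(g, w) = -2*(w + 17) = -2*(17 + w) = -34 - 2*w)
v(Y) = -5 (v(Y) = 3 - 1*8 = 3 - 8 = -5)
l(20, Q(6, 2)) - v(4) = (-34 - 2*(-9/5)) - 1*(-5) = (-34 + 18/5) + 5 = -152/5 + 5 = -127/5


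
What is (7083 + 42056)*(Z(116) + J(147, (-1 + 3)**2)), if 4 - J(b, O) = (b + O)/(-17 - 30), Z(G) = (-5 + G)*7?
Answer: 1811165262/47 ≈ 3.8535e+7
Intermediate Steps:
Z(G) = -35 + 7*G
J(b, O) = 4 + O/47 + b/47 (J(b, O) = 4 - (b + O)/(-17 - 30) = 4 - (O + b)/(-47) = 4 - (O + b)*(-1)/47 = 4 - (-O/47 - b/47) = 4 + (O/47 + b/47) = 4 + O/47 + b/47)
(7083 + 42056)*(Z(116) + J(147, (-1 + 3)**2)) = (7083 + 42056)*((-35 + 7*116) + (4 + (-1 + 3)**2/47 + (1/47)*147)) = 49139*((-35 + 812) + (4 + (1/47)*2**2 + 147/47)) = 49139*(777 + (4 + (1/47)*4 + 147/47)) = 49139*(777 + (4 + 4/47 + 147/47)) = 49139*(777 + 339/47) = 49139*(36858/47) = 1811165262/47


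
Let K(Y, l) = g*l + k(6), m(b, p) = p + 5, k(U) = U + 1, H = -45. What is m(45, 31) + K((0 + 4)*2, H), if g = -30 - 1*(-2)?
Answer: 1303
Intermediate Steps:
k(U) = 1 + U
g = -28 (g = -30 + 2 = -28)
m(b, p) = 5 + p
K(Y, l) = 7 - 28*l (K(Y, l) = -28*l + (1 + 6) = -28*l + 7 = 7 - 28*l)
m(45, 31) + K((0 + 4)*2, H) = (5 + 31) + (7 - 28*(-45)) = 36 + (7 + 1260) = 36 + 1267 = 1303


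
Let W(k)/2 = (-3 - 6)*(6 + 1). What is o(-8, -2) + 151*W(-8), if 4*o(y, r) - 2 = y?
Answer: -38055/2 ≈ -19028.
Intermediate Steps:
W(k) = -126 (W(k) = 2*((-3 - 6)*(6 + 1)) = 2*(-9*7) = 2*(-63) = -126)
o(y, r) = 1/2 + y/4
o(-8, -2) + 151*W(-8) = (1/2 + (1/4)*(-8)) + 151*(-126) = (1/2 - 2) - 19026 = -3/2 - 19026 = -38055/2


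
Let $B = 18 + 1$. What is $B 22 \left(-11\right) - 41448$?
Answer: $-46046$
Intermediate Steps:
$B = 19$
$B 22 \left(-11\right) - 41448 = 19 \cdot 22 \left(-11\right) - 41448 = 418 \left(-11\right) - 41448 = -4598 - 41448 = -46046$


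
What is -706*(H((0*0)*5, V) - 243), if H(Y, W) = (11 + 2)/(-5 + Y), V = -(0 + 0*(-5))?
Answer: 866968/5 ≈ 1.7339e+5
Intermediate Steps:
V = 0 (V = -(0 + 0) = -1*0 = 0)
H(Y, W) = 13/(-5 + Y)
-706*(H((0*0)*5, V) - 243) = -706*(13/(-5 + (0*0)*5) - 243) = -706*(13/(-5 + 0*5) - 243) = -706*(13/(-5 + 0) - 243) = -706*(13/(-5) - 243) = -706*(13*(-⅕) - 243) = -706*(-13/5 - 243) = -706*(-1228/5) = 866968/5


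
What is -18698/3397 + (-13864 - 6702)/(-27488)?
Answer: -222053961/46688368 ≈ -4.7561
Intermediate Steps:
-18698/3397 + (-13864 - 6702)/(-27488) = -18698*1/3397 - 20566*(-1/27488) = -18698/3397 + 10283/13744 = -222053961/46688368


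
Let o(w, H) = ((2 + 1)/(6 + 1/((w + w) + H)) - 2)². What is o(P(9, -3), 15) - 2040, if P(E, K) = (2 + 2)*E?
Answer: -557382935/273529 ≈ -2037.7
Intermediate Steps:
P(E, K) = 4*E
o(w, H) = (-2 + 3/(6 + 1/(H + 2*w)))² (o(w, H) = (3/(6 + 1/(2*w + H)) - 2)² = (3/(6 + 1/(H + 2*w)) - 2)² = (-2 + 3/(6 + 1/(H + 2*w)))²)
o(P(9, -3), 15) - 2040 = (2 + 9*15 + 18*(4*9))²/(1 + 6*15 + 12*(4*9))² - 2040 = (2 + 135 + 18*36)²/(1 + 90 + 12*36)² - 2040 = (2 + 135 + 648)²/(1 + 90 + 432)² - 2040 = 785²/523² - 2040 = (1/273529)*616225 - 2040 = 616225/273529 - 2040 = -557382935/273529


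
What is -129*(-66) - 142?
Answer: 8372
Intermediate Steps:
-129*(-66) - 142 = 8514 - 142 = 8372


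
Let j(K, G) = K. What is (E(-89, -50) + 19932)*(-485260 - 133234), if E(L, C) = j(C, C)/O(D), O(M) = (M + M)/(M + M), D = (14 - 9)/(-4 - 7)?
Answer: -12296897708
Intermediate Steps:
D = -5/11 (D = 5/(-11) = 5*(-1/11) = -5/11 ≈ -0.45455)
O(M) = 1 (O(M) = (2*M)/((2*M)) = (2*M)*(1/(2*M)) = 1)
E(L, C) = C (E(L, C) = C/1 = C*1 = C)
(E(-89, -50) + 19932)*(-485260 - 133234) = (-50 + 19932)*(-485260 - 133234) = 19882*(-618494) = -12296897708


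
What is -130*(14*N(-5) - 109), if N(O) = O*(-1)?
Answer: 5070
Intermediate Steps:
N(O) = -O
-130*(14*N(-5) - 109) = -130*(14*(-1*(-5)) - 109) = -130*(14*5 - 109) = -130*(70 - 109) = -130*(-39) = 5070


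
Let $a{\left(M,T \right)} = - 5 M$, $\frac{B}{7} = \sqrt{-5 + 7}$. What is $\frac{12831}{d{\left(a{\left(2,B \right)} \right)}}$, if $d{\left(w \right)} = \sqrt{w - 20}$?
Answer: $- \frac{4277 i \sqrt{30}}{10} \approx - 2342.6 i$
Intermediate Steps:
$B = 7 \sqrt{2}$ ($B = 7 \sqrt{-5 + 7} = 7 \sqrt{2} \approx 9.8995$)
$d{\left(w \right)} = \sqrt{-20 + w}$
$\frac{12831}{d{\left(a{\left(2,B \right)} \right)}} = \frac{12831}{\sqrt{-20 - 10}} = \frac{12831}{\sqrt{-30}} = \frac{12831}{i \sqrt{30}} = 12831 \left(- \frac{i \sqrt{30}}{30}\right) = - \frac{4277 i \sqrt{30}}{10}$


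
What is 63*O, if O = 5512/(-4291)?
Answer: -49608/613 ≈ -80.927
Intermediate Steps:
O = -5512/4291 (O = 5512*(-1/4291) = -5512/4291 ≈ -1.2845)
63*O = 63*(-5512/4291) = -49608/613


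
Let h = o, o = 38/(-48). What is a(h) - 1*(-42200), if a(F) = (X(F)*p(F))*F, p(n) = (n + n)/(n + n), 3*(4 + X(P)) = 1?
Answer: 3038609/72 ≈ 42203.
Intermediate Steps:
o = -19/24 (o = 38*(-1/48) = -19/24 ≈ -0.79167)
X(P) = -11/3 (X(P) = -4 + (⅓)*1 = -4 + ⅓ = -11/3)
h = -19/24 ≈ -0.79167
p(n) = 1 (p(n) = (2*n)/((2*n)) = (2*n)*(1/(2*n)) = 1)
a(F) = -11*F/3 (a(F) = (-11/3*1)*F = -11*F/3)
a(h) - 1*(-42200) = -11/3*(-19/24) - 1*(-42200) = 209/72 + 42200 = 3038609/72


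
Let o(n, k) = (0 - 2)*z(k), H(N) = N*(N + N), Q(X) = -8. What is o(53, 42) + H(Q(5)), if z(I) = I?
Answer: 44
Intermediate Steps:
H(N) = 2*N² (H(N) = N*(2*N) = 2*N²)
o(n, k) = -2*k (o(n, k) = (0 - 2)*k = -2*k)
o(53, 42) + H(Q(5)) = -2*42 + 2*(-8)² = -84 + 2*64 = -84 + 128 = 44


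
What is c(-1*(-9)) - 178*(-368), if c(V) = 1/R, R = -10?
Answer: 655039/10 ≈ 65504.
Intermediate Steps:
c(V) = -⅒ (c(V) = 1/(-10) = -⅒)
c(-1*(-9)) - 178*(-368) = -⅒ - 178*(-368) = -⅒ + 65504 = 655039/10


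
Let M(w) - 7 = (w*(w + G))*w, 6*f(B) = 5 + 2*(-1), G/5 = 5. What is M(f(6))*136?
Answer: 1819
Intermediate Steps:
G = 25 (G = 5*5 = 25)
f(B) = 1/2 (f(B) = (5 + 2*(-1))/6 = (5 - 2)/6 = (1/6)*3 = 1/2)
M(w) = 7 + w**2*(25 + w) (M(w) = 7 + (w*(w + 25))*w = 7 + (w*(25 + w))*w = 7 + w**2*(25 + w))
M(f(6))*136 = (7 + (1/2)**3 + 25*(1/2)**2)*136 = (7 + 1/8 + 25*(1/4))*136 = (7 + 1/8 + 25/4)*136 = (107/8)*136 = 1819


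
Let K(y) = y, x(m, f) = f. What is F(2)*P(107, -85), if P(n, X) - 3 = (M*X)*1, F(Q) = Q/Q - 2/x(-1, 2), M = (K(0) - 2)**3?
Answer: 0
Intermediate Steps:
M = -8 (M = (0 - 2)**3 = (-2)**3 = -8)
F(Q) = 0 (F(Q) = Q/Q - 2/2 = 1 - 2*1/2 = 1 - 1 = 0)
P(n, X) = 3 - 8*X (P(n, X) = 3 - 8*X*1 = 3 - 8*X)
F(2)*P(107, -85) = 0*(3 - 8*(-85)) = 0*(3 + 680) = 0*683 = 0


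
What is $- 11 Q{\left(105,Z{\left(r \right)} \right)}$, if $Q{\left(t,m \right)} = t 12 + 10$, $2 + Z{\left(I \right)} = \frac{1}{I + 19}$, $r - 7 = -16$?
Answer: $-13970$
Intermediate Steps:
$r = -9$ ($r = 7 - 16 = -9$)
$Z{\left(I \right)} = -2 + \frac{1}{19 + I}$ ($Z{\left(I \right)} = -2 + \frac{1}{I + 19} = -2 + \frac{1}{19 + I}$)
$Q{\left(t,m \right)} = 10 + 12 t$ ($Q{\left(t,m \right)} = 12 t + 10 = 10 + 12 t$)
$- 11 Q{\left(105,Z{\left(r \right)} \right)} = - 11 \left(10 + 12 \cdot 105\right) = - 11 \left(10 + 1260\right) = \left(-11\right) 1270 = -13970$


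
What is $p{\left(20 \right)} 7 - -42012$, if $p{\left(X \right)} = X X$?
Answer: $44812$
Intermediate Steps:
$p{\left(X \right)} = X^{2}$
$p{\left(20 \right)} 7 - -42012 = 20^{2} \cdot 7 - -42012 = 400 \cdot 7 + 42012 = 2800 + 42012 = 44812$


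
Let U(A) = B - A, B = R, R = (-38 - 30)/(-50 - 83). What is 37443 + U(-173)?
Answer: 5002996/133 ≈ 37617.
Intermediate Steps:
R = 68/133 (R = -68/(-133) = -68*(-1/133) = 68/133 ≈ 0.51128)
B = 68/133 ≈ 0.51128
U(A) = 68/133 - A
37443 + U(-173) = 37443 + (68/133 - 1*(-173)) = 37443 + (68/133 + 173) = 37443 + 23077/133 = 5002996/133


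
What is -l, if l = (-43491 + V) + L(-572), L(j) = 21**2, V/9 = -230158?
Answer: 2114472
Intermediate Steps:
V = -2071422 (V = 9*(-230158) = -2071422)
L(j) = 441
l = -2114472 (l = (-43491 - 2071422) + 441 = -2114913 + 441 = -2114472)
-l = -1*(-2114472) = 2114472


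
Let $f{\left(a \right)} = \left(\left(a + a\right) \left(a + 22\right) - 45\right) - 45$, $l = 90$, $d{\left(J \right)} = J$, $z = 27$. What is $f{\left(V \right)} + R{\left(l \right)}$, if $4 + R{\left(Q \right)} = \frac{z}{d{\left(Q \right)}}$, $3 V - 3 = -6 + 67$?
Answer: $\frac{157967}{90} \approx 1755.2$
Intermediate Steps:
$V = \frac{64}{3}$ ($V = 1 + \frac{-6 + 67}{3} = 1 + \frac{1}{3} \cdot 61 = 1 + \frac{61}{3} = \frac{64}{3} \approx 21.333$)
$f{\left(a \right)} = -90 + 2 a \left(22 + a\right)$ ($f{\left(a \right)} = \left(2 a \left(22 + a\right) - 45\right) - 45 = \left(-45 + 2 a \left(22 + a\right)\right) - 45 = -90 + 2 a \left(22 + a\right)$)
$R{\left(Q \right)} = -4 + \frac{27}{Q}$
$f{\left(V \right)} + R{\left(l \right)} = \left(-90 + 2 \left(\frac{64}{3}\right)^{2} + 44 \cdot \frac{64}{3}\right) - \left(4 - \frac{27}{90}\right) = \left(-90 + 2 \cdot \frac{4096}{9} + \frac{2816}{3}\right) + \left(-4 + 27 \cdot \frac{1}{90}\right) = \left(-90 + \frac{8192}{9} + \frac{2816}{3}\right) + \left(-4 + \frac{3}{10}\right) = \frac{15830}{9} - \frac{37}{10} = \frac{157967}{90}$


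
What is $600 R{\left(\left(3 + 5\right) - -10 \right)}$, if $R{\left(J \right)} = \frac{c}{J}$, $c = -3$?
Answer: $-100$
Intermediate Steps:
$R{\left(J \right)} = - \frac{3}{J}$
$600 R{\left(\left(3 + 5\right) - -10 \right)} = 600 \left(- \frac{3}{\left(3 + 5\right) - -10}\right) = 600 \left(- \frac{3}{8 + 10}\right) = 600 \left(- \frac{3}{18}\right) = 600 \left(\left(-3\right) \frac{1}{18}\right) = 600 \left(- \frac{1}{6}\right) = -100$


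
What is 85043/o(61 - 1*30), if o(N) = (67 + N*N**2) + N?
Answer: 85043/29889 ≈ 2.8453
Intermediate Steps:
o(N) = 67 + N + N**3 (o(N) = (67 + N**3) + N = 67 + N + N**3)
85043/o(61 - 1*30) = 85043/(67 + (61 - 1*30) + (61 - 1*30)**3) = 85043/(67 + (61 - 30) + (61 - 30)**3) = 85043/(67 + 31 + 31**3) = 85043/(67 + 31 + 29791) = 85043/29889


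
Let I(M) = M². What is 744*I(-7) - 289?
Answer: 36167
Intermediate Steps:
744*I(-7) - 289 = 744*(-7)² - 289 = 744*49 - 289 = 36456 - 289 = 36167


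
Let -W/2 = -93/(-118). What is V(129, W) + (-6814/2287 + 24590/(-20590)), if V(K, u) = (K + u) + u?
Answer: 33804255744/277827047 ≈ 121.67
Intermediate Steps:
W = -93/59 (W = -(-186)/(-118) = -(-186)*(-1)/118 = -2*93/118 = -93/59 ≈ -1.5763)
V(K, u) = K + 2*u
V(129, W) + (-6814/2287 + 24590/(-20590)) = (129 + 2*(-93/59)) + (-6814/2287 + 24590/(-20590)) = (129 - 186/59) + (-6814*1/2287 + 24590*(-1/20590)) = 7425/59 + (-6814/2287 - 2459/2059) = 7425/59 - 19653759/4708933 = 33804255744/277827047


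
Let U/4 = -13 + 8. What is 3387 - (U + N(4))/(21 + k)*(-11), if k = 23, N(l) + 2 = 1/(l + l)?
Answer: 108209/32 ≈ 3381.5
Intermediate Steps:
U = -20 (U = 4*(-13 + 8) = 4*(-5) = -20)
N(l) = -2 + 1/(2*l) (N(l) = -2 + 1/(l + l) = -2 + 1/(2*l))
3387 - (U + N(4))/(21 + k)*(-11) = 3387 - (-20 + (-2 + (½)/4))/(21 + 23)*(-11) = 3387 - (-20 + (-2 + (½)*(¼)))/44*(-11) = 3387 - (-20 + (-2 + ⅛))*(1/44)*(-11) = 3387 - (-20 - 15/8)*(1/44)*(-11) = 3387 - (-175/8*1/44)*(-11) = 3387 - (-175)*(-11)/352 = 3387 - 1*175/32 = 3387 - 175/32 = 108209/32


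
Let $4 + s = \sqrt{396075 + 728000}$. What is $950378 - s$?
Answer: $950382 - 5 \sqrt{44963} \approx 9.4932 \cdot 10^{5}$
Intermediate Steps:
$s = -4 + 5 \sqrt{44963}$ ($s = -4 + \sqrt{396075 + 728000} = -4 + \sqrt{1124075} = -4 + 5 \sqrt{44963} \approx 1056.2$)
$950378 - s = 950378 - \left(-4 + 5 \sqrt{44963}\right) = 950378 + \left(4 - 5 \sqrt{44963}\right) = 950382 - 5 \sqrt{44963}$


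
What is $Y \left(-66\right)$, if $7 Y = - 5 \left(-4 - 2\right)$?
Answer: $- \frac{1980}{7} \approx -282.86$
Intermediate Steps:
$Y = \frac{30}{7}$ ($Y = \frac{\left(-5\right) \left(-4 - 2\right)}{7} = \frac{\left(-5\right) \left(-6\right)}{7} = \frac{1}{7} \cdot 30 = \frac{30}{7} \approx 4.2857$)
$Y \left(-66\right) = \frac{30}{7} \left(-66\right) = - \frac{1980}{7}$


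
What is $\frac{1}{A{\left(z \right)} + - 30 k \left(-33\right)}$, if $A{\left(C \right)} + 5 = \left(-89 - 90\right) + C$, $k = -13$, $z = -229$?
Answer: $- \frac{1}{13283} \approx -7.5284 \cdot 10^{-5}$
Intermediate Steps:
$A{\left(C \right)} = -184 + C$ ($A{\left(C \right)} = -5 + \left(\left(-89 - 90\right) + C\right) = -5 + \left(-179 + C\right) = -184 + C$)
$\frac{1}{A{\left(z \right)} + - 30 k \left(-33\right)} = \frac{1}{\left(-184 - 229\right) + \left(-30\right) \left(-13\right) \left(-33\right)} = \frac{1}{-413 + 390 \left(-33\right)} = \frac{1}{-413 - 12870} = \frac{1}{-13283} = - \frac{1}{13283}$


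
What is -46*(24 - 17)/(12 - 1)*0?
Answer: 0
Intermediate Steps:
-46*(24 - 17)/(12 - 1)*0 = -322/11*0 = 0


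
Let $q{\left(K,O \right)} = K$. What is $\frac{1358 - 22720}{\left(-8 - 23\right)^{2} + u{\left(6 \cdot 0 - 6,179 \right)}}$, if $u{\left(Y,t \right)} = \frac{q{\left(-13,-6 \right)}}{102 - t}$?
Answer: $- \frac{822437}{37005} \approx -22.225$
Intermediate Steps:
$u{\left(Y,t \right)} = - \frac{13}{102 - t}$
$\frac{1358 - 22720}{\left(-8 - 23\right)^{2} + u{\left(6 \cdot 0 - 6,179 \right)}} = \frac{1358 - 22720}{\left(-8 - 23\right)^{2} + \frac{13}{-102 + 179}} = - \frac{21362}{\left(-31\right)^{2} + \frac{13}{77}} = - \frac{21362}{961 + 13 \cdot \frac{1}{77}} = - \frac{21362}{961 + \frac{13}{77}} = - \frac{21362}{\frac{74010}{77}} = \left(-21362\right) \frac{77}{74010} = - \frac{822437}{37005}$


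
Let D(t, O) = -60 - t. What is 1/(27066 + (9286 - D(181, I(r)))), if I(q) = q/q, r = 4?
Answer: 1/36593 ≈ 2.7328e-5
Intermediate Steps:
I(q) = 1
1/(27066 + (9286 - D(181, I(r)))) = 1/(27066 + (9286 - (-60 - 1*181))) = 1/(27066 + (9286 - (-60 - 181))) = 1/(27066 + (9286 - 1*(-241))) = 1/(27066 + (9286 + 241)) = 1/(27066 + 9527) = 1/36593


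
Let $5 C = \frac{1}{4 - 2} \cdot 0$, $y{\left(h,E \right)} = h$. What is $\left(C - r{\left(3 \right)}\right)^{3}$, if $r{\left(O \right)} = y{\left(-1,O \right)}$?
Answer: $1$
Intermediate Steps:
$r{\left(O \right)} = -1$
$C = 0$ ($C = \frac{\frac{1}{4 - 2} \cdot 0}{5} = \frac{\frac{1}{2} \cdot 0}{5} = \frac{1}{5} \cdot 0 = 0$)
$\left(C - r{\left(3 \right)}\right)^{3} = \left(0 - -1\right)^{3} = \left(0 + 1\right)^{3} = 1^{3} = 1$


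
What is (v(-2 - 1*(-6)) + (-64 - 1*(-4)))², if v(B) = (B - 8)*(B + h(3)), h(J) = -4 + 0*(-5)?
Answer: 3600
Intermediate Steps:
h(J) = -4 (h(J) = -4 + 0 = -4)
v(B) = (-8 + B)*(-4 + B) (v(B) = (B - 8)*(B - 4) = (-8 + B)*(-4 + B))
(v(-2 - 1*(-6)) + (-64 - 1*(-4)))² = ((32 + (-2 - 1*(-6))² - 12*(-2 - 1*(-6))) + (-64 - 1*(-4)))² = ((32 + (-2 + 6)² - 12*(-2 + 6)) + (-64 + 4))² = ((32 + 4² - 12*4) - 60)² = ((32 + 16 - 48) - 60)² = (0 - 60)² = (-60)² = 3600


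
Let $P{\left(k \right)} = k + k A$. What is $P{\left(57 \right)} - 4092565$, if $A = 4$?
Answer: $-4092280$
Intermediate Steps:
$P{\left(k \right)} = 5 k$ ($P{\left(k \right)} = k + k 4 = k + 4 k = 5 k$)
$P{\left(57 \right)} - 4092565 = 5 \cdot 57 - 4092565 = 285 - 4092565 = -4092280$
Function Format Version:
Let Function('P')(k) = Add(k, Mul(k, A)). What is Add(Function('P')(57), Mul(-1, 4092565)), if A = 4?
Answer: -4092280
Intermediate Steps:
Function('P')(k) = Mul(5, k) (Function('P')(k) = Add(k, Mul(k, 4)) = Add(k, Mul(4, k)) = Mul(5, k))
Add(Function('P')(57), Mul(-1, 4092565)) = Add(Mul(5, 57), Mul(-1, 4092565)) = Add(285, -4092565) = -4092280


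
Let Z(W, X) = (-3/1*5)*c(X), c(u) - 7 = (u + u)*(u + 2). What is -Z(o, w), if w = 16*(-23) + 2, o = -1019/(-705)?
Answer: 3996825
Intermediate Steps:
c(u) = 7 + 2*u*(2 + u) (c(u) = 7 + (u + u)*(u + 2) = 7 + (2*u)*(2 + u) = 7 + 2*u*(2 + u))
o = 1019/705 (o = -1019*(-1/705) = 1019/705 ≈ 1.4454)
w = -366 (w = -368 + 2 = -366)
Z(W, X) = -105 - 60*X - 30*X² (Z(W, X) = (-3/1*5)*(7 + 2*X² + 4*X) = (-3*1*5)*(7 + 2*X² + 4*X) = (-3*5)*(7 + 2*X² + 4*X) = -15*(7 + 2*X² + 4*X) = -105 - 60*X - 30*X²)
-Z(o, w) = -(-105 - 60*(-366) - 30*(-366)²) = -(-105 + 21960 - 30*133956) = -(-105 + 21960 - 4018680) = -1*(-3996825) = 3996825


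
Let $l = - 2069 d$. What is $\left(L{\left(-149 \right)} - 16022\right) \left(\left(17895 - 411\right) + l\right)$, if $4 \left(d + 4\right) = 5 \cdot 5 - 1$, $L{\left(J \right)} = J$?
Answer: $-215818166$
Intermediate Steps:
$d = 2$ ($d = -4 + \frac{5 \cdot 5 - 1}{4} = -4 + \frac{25 - 1}{4} = -4 + \frac{1}{4} \cdot 24 = -4 + 6 = 2$)
$l = -4138$ ($l = \left(-2069\right) 2 = -4138$)
$\left(L{\left(-149 \right)} - 16022\right) \left(\left(17895 - 411\right) + l\right) = \left(-149 - 16022\right) \left(\left(17895 - 411\right) - 4138\right) = - 16171 \left(17484 - 4138\right) = \left(-16171\right) 13346 = -215818166$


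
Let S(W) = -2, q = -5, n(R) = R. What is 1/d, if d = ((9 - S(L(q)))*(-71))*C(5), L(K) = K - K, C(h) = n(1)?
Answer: -1/781 ≈ -0.0012804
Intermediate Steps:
C(h) = 1
L(K) = 0
d = -781 (d = ((9 - 1*(-2))*(-71))*1 = ((9 + 2)*(-71))*1 = (11*(-71))*1 = -781*1 = -781)
1/d = 1/(-781) = -1/781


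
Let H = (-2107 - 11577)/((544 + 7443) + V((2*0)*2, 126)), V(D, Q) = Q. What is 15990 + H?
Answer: 129713186/8113 ≈ 15988.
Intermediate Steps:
H = -13684/8113 (H = (-2107 - 11577)/((544 + 7443) + 126) = -13684/(7987 + 126) = -13684/8113 ≈ -1.6867)
15990 + H = 15990 - 13684/8113 = 129713186/8113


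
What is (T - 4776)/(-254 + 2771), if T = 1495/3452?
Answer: -16485257/8688684 ≈ -1.8973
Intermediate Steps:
T = 1495/3452 (T = 1495*(1/3452) = 1495/3452 ≈ 0.43308)
(T - 4776)/(-254 + 2771) = (1495/3452 - 4776)/(-254 + 2771) = -16485257/3452/2517 = -16485257/3452*1/2517 = -16485257/8688684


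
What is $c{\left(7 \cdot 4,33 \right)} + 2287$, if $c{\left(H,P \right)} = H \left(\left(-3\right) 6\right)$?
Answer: $1783$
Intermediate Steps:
$c{\left(H,P \right)} = - 18 H$ ($c{\left(H,P \right)} = H \left(-18\right) = - 18 H$)
$c{\left(7 \cdot 4,33 \right)} + 2287 = - 18 \cdot 7 \cdot 4 + 2287 = \left(-18\right) 28 + 2287 = -504 + 2287 = 1783$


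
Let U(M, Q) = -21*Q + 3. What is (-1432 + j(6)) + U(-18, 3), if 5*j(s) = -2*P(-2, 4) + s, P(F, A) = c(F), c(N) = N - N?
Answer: -7454/5 ≈ -1490.8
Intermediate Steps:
U(M, Q) = 3 - 21*Q
c(N) = 0
P(F, A) = 0
j(s) = s/5 (j(s) = (-2*0 + s)/5 = (0 + s)/5 = s/5)
(-1432 + j(6)) + U(-18, 3) = (-1432 + (⅕)*6) + (3 - 21*3) = (-1432 + 6/5) + (3 - 63) = -7154/5 - 60 = -7454/5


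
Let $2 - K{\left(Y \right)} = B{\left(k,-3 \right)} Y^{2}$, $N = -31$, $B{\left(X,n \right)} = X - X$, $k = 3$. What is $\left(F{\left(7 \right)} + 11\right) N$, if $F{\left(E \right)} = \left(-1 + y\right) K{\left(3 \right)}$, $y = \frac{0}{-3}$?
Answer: $-279$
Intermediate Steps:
$B{\left(X,n \right)} = 0$
$y = 0$ ($y = 0 \left(- \frac{1}{3}\right) = 0$)
$K{\left(Y \right)} = 2$ ($K{\left(Y \right)} = 2 - 0 Y^{2} = 2 - 0 = 2 + 0 = 2$)
$F{\left(E \right)} = -2$ ($F{\left(E \right)} = \left(-1 + 0\right) 2 = \left(-1\right) 2 = -2$)
$\left(F{\left(7 \right)} + 11\right) N = \left(-2 + 11\right) \left(-31\right) = 9 \left(-31\right) = -279$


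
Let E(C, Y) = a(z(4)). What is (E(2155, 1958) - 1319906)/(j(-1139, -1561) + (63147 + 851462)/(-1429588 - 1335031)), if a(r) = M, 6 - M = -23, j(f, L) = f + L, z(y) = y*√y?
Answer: 3648957031863/7465385909 ≈ 488.78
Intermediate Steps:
z(y) = y^(3/2)
j(f, L) = L + f
M = 29 (M = 6 - 1*(-23) = 6 + 23 = 29)
a(r) = 29
E(C, Y) = 29
(E(2155, 1958) - 1319906)/(j(-1139, -1561) + (63147 + 851462)/(-1429588 - 1335031)) = (29 - 1319906)/((-1561 - 1139) + (63147 + 851462)/(-1429588 - 1335031)) = -1319877/(-2700 + 914609/(-2764619)) = -1319877/(-2700 + 914609*(-1/2764619)) = -1319877/(-2700 - 914609/2764619) = -1319877/(-7465385909/2764619) = -1319877*(-2764619/7465385909) = 3648957031863/7465385909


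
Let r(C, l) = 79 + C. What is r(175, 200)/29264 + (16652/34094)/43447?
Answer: 4094923225/471176488856 ≈ 0.0086908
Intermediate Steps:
r(175, 200)/29264 + (16652/34094)/43447 = (79 + 175)/29264 + (16652/34094)/43447 = 254*(1/29264) + (16652*(1/34094))*(1/43447) = 127/14632 + (8326/17047)*(1/43447) = 127/14632 + 362/32201783 = 4094923225/471176488856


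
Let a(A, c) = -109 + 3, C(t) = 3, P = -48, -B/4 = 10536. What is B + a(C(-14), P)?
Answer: -42250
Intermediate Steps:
B = -42144 (B = -4*10536 = -42144)
a(A, c) = -106
B + a(C(-14), P) = -42144 - 106 = -42250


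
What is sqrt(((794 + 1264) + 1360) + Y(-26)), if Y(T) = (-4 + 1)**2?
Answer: sqrt(3427) ≈ 58.541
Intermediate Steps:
Y(T) = 9 (Y(T) = (-3)**2 = 9)
sqrt(((794 + 1264) + 1360) + Y(-26)) = sqrt(((794 + 1264) + 1360) + 9) = sqrt((2058 + 1360) + 9) = sqrt(3418 + 9) = sqrt(3427)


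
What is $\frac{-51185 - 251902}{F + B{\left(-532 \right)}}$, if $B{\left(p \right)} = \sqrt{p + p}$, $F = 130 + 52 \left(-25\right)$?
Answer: $\frac{177305895}{684982} + \frac{303087 i \sqrt{266}}{684982} \approx 258.85 + 7.2165 i$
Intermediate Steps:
$F = -1170$ ($F = 130 - 1300 = -1170$)
$B{\left(p \right)} = \sqrt{2} \sqrt{p}$ ($B{\left(p \right)} = \sqrt{2 p} = \sqrt{2} \sqrt{p}$)
$\frac{-51185 - 251902}{F + B{\left(-532 \right)}} = \frac{-51185 - 251902}{-1170 + \sqrt{2} \sqrt{-532}} = - \frac{303087}{-1170 + \sqrt{2} \cdot 2 i \sqrt{133}} = - \frac{303087}{-1170 + 2 i \sqrt{266}}$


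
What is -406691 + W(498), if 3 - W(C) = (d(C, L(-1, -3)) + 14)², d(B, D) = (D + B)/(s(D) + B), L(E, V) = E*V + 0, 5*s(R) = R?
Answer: -280998347929/690561 ≈ -4.0691e+5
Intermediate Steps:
s(R) = R/5
L(E, V) = E*V
d(B, D) = (B + D)/(B + D/5) (d(B, D) = (D + B)/(D/5 + B) = (B + D)/(B + D/5))
W(C) = 3 - (14 + 5*(3 + C)/(3 + 5*C))² (W(C) = 3 - (5*(C - 1*(-3))/(-1*(-3) + 5*C) + 14)² = 3 - (5*(C + 3)/(3 + 5*C) + 14)² = 3 - (5*(3 + C)/(3 + 5*C) + 14)² = 3 - (14 + 5*(3 + C)/(3 + 5*C))²)
-406691 + W(498) = -406691 + (3 - (14 + (3 + 498)/(⅗ + 498))²) = -406691 + (3 - (14 + 501/(2493/5))²) = -406691 + (3 - (14 + (5/2493)*501)²) = -406691 + (3 - (14 + 835/831)²) = -406691 + (3 - (12469/831)²) = -406691 + (3 - 1*155475961/690561) = -406691 + (3 - 155475961/690561) = -406691 - 153404278/690561 = -280998347929/690561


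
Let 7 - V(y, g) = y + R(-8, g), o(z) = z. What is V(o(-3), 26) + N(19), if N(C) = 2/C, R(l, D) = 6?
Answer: 78/19 ≈ 4.1053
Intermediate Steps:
V(y, g) = 1 - y (V(y, g) = 7 - (y + 6) = 7 - (6 + y) = 7 + (-6 - y) = 1 - y)
V(o(-3), 26) + N(19) = (1 - 1*(-3)) + 2/19 = (1 + 3) + 2*(1/19) = 4 + 2/19 = 78/19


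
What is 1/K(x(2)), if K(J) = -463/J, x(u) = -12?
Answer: 12/463 ≈ 0.025918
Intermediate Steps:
1/K(x(2)) = 1/(-463/(-12)) = 1/(-463*(-1/12)) = 1/(463/12) = 12/463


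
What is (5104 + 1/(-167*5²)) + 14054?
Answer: 79984649/4175 ≈ 19158.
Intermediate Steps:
(5104 + 1/(-167*5²)) + 14054 = (5104 + 1/(-167*25)) + 14054 = (5104 + 1/(-4175)) + 14054 = (5104 - 1/4175) + 14054 = 21309199/4175 + 14054 = 79984649/4175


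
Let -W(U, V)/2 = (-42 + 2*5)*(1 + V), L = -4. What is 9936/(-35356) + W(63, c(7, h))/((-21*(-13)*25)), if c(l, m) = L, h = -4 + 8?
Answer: -6216796/20108725 ≈ -0.30916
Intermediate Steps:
h = 4
c(l, m) = -4
W(U, V) = 64 + 64*V (W(U, V) = -2*(-42 + 2*5)*(1 + V) = -2*(-42 + 10)*(1 + V) = -(-64)*(1 + V) = -2*(-32 - 32*V) = 64 + 64*V)
9936/(-35356) + W(63, c(7, h))/((-21*(-13)*25)) = 9936/(-35356) + (64 + 64*(-4))/((-21*(-13)*25)) = 9936*(-1/35356) + (64 - 256)/((273*25)) = -2484/8839 - 192/6825 = -2484/8839 - 192*1/6825 = -2484/8839 - 64/2275 = -6216796/20108725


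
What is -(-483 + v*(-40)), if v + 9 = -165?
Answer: -6477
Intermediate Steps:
v = -174 (v = -9 - 165 = -174)
-(-483 + v*(-40)) = -(-483 - 174*(-40)) = -(-483 + 6960) = -1*6477 = -6477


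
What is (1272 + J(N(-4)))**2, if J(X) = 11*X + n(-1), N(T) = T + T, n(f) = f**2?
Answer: 1404225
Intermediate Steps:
N(T) = 2*T
J(X) = 1 + 11*X (J(X) = 11*X + (-1)**2 = 11*X + 1 = 1 + 11*X)
(1272 + J(N(-4)))**2 = (1272 + (1 + 11*(2*(-4))))**2 = (1272 + (1 + 11*(-8)))**2 = (1272 + (1 - 88))**2 = (1272 - 87)**2 = 1185**2 = 1404225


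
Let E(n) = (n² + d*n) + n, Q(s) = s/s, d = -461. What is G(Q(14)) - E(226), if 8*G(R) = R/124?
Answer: 52460929/992 ≈ 52884.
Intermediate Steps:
Q(s) = 1
G(R) = R/992 (G(R) = (R/124)/8 = R/992)
E(n) = n² - 460*n (E(n) = (n² - 461*n) + n = n² - 460*n)
G(Q(14)) - E(226) = (1/992)*1 - 226*(-460 + 226) = 1/992 - 226*(-234) = 1/992 - 1*(-52884) = 1/992 + 52884 = 52460929/992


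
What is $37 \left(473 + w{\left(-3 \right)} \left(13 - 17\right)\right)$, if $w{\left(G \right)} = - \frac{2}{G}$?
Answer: $\frac{52207}{3} \approx 17402.0$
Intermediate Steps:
$37 \left(473 + w{\left(-3 \right)} \left(13 - 17\right)\right) = 37 \left(473 + - \frac{2}{-3} \left(13 - 17\right)\right) = 37 \left(473 + \left(-2\right) \left(- \frac{1}{3}\right) \left(-4\right)\right) = 37 \left(473 + \frac{2}{3} \left(-4\right)\right) = 37 \left(473 - \frac{8}{3}\right) = 37 \cdot \frac{1411}{3} = \frac{52207}{3}$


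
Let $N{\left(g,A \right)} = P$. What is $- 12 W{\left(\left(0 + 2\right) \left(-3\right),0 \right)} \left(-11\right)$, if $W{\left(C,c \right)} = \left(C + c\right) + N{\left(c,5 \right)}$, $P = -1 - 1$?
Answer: $-1056$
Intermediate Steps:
$P = -2$
$N{\left(g,A \right)} = -2$
$W{\left(C,c \right)} = -2 + C + c$ ($W{\left(C,c \right)} = \left(C + c\right) - 2 = -2 + C + c$)
$- 12 W{\left(\left(0 + 2\right) \left(-3\right),0 \right)} \left(-11\right) = - 12 \left(-2 + \left(0 + 2\right) \left(-3\right) + 0\right) \left(-11\right) = - 12 \left(-2 + 2 \left(-3\right) + 0\right) \left(-11\right) = - 12 \left(-2 - 6 + 0\right) \left(-11\right) = \left(-12\right) \left(-8\right) \left(-11\right) = 96 \left(-11\right) = -1056$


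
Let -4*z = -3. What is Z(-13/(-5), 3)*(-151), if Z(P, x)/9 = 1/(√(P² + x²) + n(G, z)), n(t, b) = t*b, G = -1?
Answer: -407700/6079 - 108720*√394/6079 ≈ -422.06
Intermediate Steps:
z = ¾ (z = -¼*(-3) = ¾ ≈ 0.75000)
n(t, b) = b*t
Z(P, x) = 9/(-¾ + √(P² + x²)) (Z(P, x) = 9/(√(P² + x²) + (¾)*(-1)) = 9/(√(P² + x²) - ¾) = 9/(-¾ + √(P² + x²)))
Z(-13/(-5), 3)*(-151) = (36/(-3 + 4*√((-13/(-5))² + 3²)))*(-151) = (36/(-3 + 4*√((-13*(-⅕))² + 9)))*(-151) = (36/(-3 + 4*√((13/5)² + 9)))*(-151) = (36/(-3 + 4*√(169/25 + 9)))*(-151) = (36/(-3 + 4*√(394/25)))*(-151) = (36/(-3 + 4*(√394/5)))*(-151) = (36/(-3 + 4*√394/5))*(-151) = -5436/(-3 + 4*√394/5)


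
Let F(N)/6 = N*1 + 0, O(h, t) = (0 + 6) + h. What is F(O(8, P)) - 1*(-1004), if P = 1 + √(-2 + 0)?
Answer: 1088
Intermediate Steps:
P = 1 + I*√2 (P = 1 + √(-2) = 1 + I*√2 ≈ 1.0 + 1.4142*I)
O(h, t) = 6 + h
F(N) = 6*N (F(N) = 6*(N*1 + 0) = 6*(N + 0) = 6*N)
F(O(8, P)) - 1*(-1004) = 6*(6 + 8) - 1*(-1004) = 6*14 + 1004 = 84 + 1004 = 1088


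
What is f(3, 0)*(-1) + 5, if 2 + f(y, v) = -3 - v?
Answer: 10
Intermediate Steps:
f(y, v) = -5 - v (f(y, v) = -2 + (-3 - v) = -5 - v)
f(3, 0)*(-1) + 5 = (-5 - 1*0)*(-1) + 5 = (-5 + 0)*(-1) + 5 = -5*(-1) + 5 = 5 + 5 = 10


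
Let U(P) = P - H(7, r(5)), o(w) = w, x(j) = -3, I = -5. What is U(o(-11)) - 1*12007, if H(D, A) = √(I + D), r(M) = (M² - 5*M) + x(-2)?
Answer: -12018 - √2 ≈ -12019.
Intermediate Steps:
r(M) = -3 + M² - 5*M (r(M) = (M² - 5*M) - 3 = -3 + M² - 5*M)
H(D, A) = √(-5 + D)
U(P) = P - √2 (U(P) = P - √(-5 + 7) = P - √2)
U(o(-11)) - 1*12007 = (-11 - √2) - 1*12007 = (-11 - √2) - 12007 = -12018 - √2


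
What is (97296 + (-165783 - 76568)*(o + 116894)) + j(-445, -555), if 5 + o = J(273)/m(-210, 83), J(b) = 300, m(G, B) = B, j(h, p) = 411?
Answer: -2351302376856/83 ≈ -2.8329e+10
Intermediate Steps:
o = -115/83 (o = -5 + 300/83 = -115/83 ≈ -1.3855)
(97296 + (-165783 - 76568)*(o + 116894)) + j(-445, -555) = (97296 + (-165783 - 76568)*(-115/83 + 116894)) + 411 = (97296 - 242351*9702087/83) + 411 = (97296 - 2351310486537/83) + 411 = -2351302410969/83 + 411 = -2351302376856/83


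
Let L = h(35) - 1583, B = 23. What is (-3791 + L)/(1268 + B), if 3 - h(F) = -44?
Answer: -5327/1291 ≈ -4.1263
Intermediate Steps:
h(F) = 47 (h(F) = 3 - 1*(-44) = 3 + 44 = 47)
L = -1536 (L = 47 - 1583 = -1536)
(-3791 + L)/(1268 + B) = (-3791 - 1536)/(1268 + 23) = -5327/1291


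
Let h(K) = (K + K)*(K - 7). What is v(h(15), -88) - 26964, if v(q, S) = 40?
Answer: -26924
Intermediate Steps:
h(K) = 2*K*(-7 + K) (h(K) = (2*K)*(-7 + K) = 2*K*(-7 + K))
v(h(15), -88) - 26964 = 40 - 26964 = -26924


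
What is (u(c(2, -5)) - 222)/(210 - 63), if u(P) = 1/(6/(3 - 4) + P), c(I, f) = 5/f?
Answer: -1555/1029 ≈ -1.5112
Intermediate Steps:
u(P) = 1/(-6 + P) (u(P) = 1/(6/(-1) + P) = 1/(-1*6 + P) = 1/(-6 + P))
(u(c(2, -5)) - 222)/(210 - 63) = (1/(-6 + 5/(-5)) - 222)/(210 - 63) = (1/(-6 + 5*(-⅕)) - 222)/147 = (1/(-6 - 1) - 222)*(1/147) = (1/(-7) - 222)*(1/147) = (-⅐ - 222)*(1/147) = -1555/7*1/147 = -1555/1029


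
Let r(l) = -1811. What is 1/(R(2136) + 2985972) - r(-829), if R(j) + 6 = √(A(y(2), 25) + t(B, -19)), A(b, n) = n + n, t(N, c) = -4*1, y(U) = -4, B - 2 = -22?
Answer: 8073431620534088/4457996476555 - √46/8915992953110 ≈ 1811.0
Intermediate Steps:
B = -20 (B = 2 - 22 = -20)
t(N, c) = -4
A(b, n) = 2*n
R(j) = -6 + √46 (R(j) = -6 + √(2*25 - 4) = -6 + √(50 - 4) = -6 + √46)
1/(R(2136) + 2985972) - r(-829) = 1/((-6 + √46) + 2985972) - 1*(-1811) = 1/(2985966 + √46) + 1811 = 1811 + 1/(2985966 + √46)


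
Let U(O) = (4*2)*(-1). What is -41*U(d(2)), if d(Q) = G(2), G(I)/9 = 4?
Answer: 328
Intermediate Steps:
G(I) = 36 (G(I) = 9*4 = 36)
d(Q) = 36
U(O) = -8 (U(O) = 8*(-1) = -8)
-41*U(d(2)) = -41*(-8) = 328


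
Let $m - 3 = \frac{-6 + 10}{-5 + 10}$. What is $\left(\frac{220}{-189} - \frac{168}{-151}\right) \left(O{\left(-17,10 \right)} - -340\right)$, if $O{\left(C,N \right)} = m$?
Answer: $- \frac{280388}{15855} \approx -17.685$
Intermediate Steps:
$m = \frac{19}{5}$ ($m = 3 + \frac{-6 + 10}{-5 + 10} = 3 + \frac{4}{5} = \frac{19}{5} \approx 3.8$)
$O{\left(C,N \right)} = \frac{19}{5}$
$\left(\frac{220}{-189} - \frac{168}{-151}\right) \left(O{\left(-17,10 \right)} - -340\right) = \left(\frac{220}{-189} - \frac{168}{-151}\right) \left(\frac{19}{5} - -340\right) = \left(220 \left(- \frac{1}{189}\right) - - \frac{168}{151}\right) \left(\frac{19}{5} + 340\right) = \left(- \frac{220}{189} + \frac{168}{151}\right) \frac{1719}{5} = \left(- \frac{1468}{28539}\right) \frac{1719}{5} = - \frac{280388}{15855}$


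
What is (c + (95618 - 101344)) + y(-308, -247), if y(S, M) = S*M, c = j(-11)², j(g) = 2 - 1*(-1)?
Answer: 70359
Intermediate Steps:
j(g) = 3 (j(g) = 2 + 1 = 3)
c = 9 (c = 3² = 9)
y(S, M) = M*S
(c + (95618 - 101344)) + y(-308, -247) = (9 + (95618 - 101344)) - 247*(-308) = (9 - 5726) + 76076 = -5717 + 76076 = 70359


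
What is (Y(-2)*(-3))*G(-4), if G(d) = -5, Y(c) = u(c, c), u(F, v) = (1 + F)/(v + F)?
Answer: 15/4 ≈ 3.7500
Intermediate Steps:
u(F, v) = (1 + F)/(F + v)
Y(c) = (1 + c)/(2*c) (Y(c) = (1 + c)/(c + c) = (1 + c)/((2*c)) = (1/(2*c))*(1 + c) = (1 + c)/(2*c))
(Y(-2)*(-3))*G(-4) = (((1/2)*(1 - 2)/(-2))*(-3))*(-5) = (((1/2)*(-1/2)*(-1))*(-3))*(-5) = ((1/4)*(-3))*(-5) = -3/4*(-5) = 15/4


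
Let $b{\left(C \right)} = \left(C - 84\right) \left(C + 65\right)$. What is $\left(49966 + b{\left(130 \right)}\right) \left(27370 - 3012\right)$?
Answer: $1435563088$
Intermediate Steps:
$b{\left(C \right)} = \left(-84 + C\right) \left(65 + C\right)$
$\left(49966 + b{\left(130 \right)}\right) \left(27370 - 3012\right) = \left(49966 - \left(7930 - 16900\right)\right) \left(27370 - 3012\right) = \left(49966 - -8970\right) 24358 = \left(49966 + 8970\right) 24358 = 58936 \cdot 24358 = 1435563088$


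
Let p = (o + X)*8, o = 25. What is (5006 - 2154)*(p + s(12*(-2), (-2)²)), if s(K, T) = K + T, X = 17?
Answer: 901232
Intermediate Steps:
p = 336 (p = (25 + 17)*8 = 42*8 = 336)
(5006 - 2154)*(p + s(12*(-2), (-2)²)) = (5006 - 2154)*(336 + (12*(-2) + (-2)²)) = 2852*(336 + (-24 + 4)) = 2852*(336 - 20) = 2852*316 = 901232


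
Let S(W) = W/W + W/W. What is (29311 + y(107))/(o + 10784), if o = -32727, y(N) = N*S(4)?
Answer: -29525/21943 ≈ -1.3455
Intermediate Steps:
S(W) = 2 (S(W) = 1 + 1 = 2)
y(N) = 2*N (y(N) = N*2 = 2*N)
(29311 + y(107))/(o + 10784) = (29311 + 2*107)/(-32727 + 10784) = (29311 + 214)/(-21943) = 29525*(-1/21943) = -29525/21943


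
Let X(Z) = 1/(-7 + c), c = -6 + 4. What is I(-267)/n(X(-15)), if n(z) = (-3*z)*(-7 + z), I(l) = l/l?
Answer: -27/64 ≈ -0.42188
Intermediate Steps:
c = -2
X(Z) = -⅑ (X(Z) = 1/(-7 - 2) = 1/(-9) = -⅑)
I(l) = 1
n(z) = -3*z*(-7 + z)
I(-267)/n(X(-15)) = 1/(3*(-⅑)*(7 - 1*(-⅑))) = 1/(3*(-⅑)*(7 + ⅑)) = 1/(3*(-⅑)*(64/9)) = 1/(-64/27) = 1*(-27/64) = -27/64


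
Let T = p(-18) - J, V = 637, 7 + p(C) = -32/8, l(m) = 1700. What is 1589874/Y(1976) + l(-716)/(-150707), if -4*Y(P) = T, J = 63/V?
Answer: 43608134788576/76107035 ≈ 5.7298e+5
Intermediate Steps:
p(C) = -11 (p(C) = -7 - 32/8 = -7 - 32*1/8 = -7 - 4 = -11)
J = 9/91 (J = 63/637 = 63*(1/637) = 9/91 ≈ 0.098901)
T = -1010/91 (T = -11 - 1*9/91 = -11 - 9/91 = -1010/91 ≈ -11.099)
Y(P) = 505/182 (Y(P) = -1/4*(-1010/91) = 505/182)
1589874/Y(1976) + l(-716)/(-150707) = 1589874/(505/182) + 1700/(-150707) = 1589874*(182/505) + 1700*(-1/150707) = 289357068/505 - 1700/150707 = 43608134788576/76107035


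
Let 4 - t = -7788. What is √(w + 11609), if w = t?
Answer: √19401 ≈ 139.29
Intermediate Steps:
t = 7792 (t = 4 - 1*(-7788) = 4 + 7788 = 7792)
w = 7792
√(w + 11609) = √(7792 + 11609) = √19401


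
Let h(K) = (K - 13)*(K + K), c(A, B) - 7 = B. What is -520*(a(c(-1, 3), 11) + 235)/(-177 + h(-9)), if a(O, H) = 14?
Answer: -43160/73 ≈ -591.23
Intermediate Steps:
c(A, B) = 7 + B
h(K) = 2*K*(-13 + K) (h(K) = (-13 + K)*(2*K) = 2*K*(-13 + K))
-520*(a(c(-1, 3), 11) + 235)/(-177 + h(-9)) = -520*(14 + 235)/(-177 + 2*(-9)*(-13 - 9)) = -129480/(-177 + 2*(-9)*(-22)) = -129480/(-177 + 396) = -129480/219 = -520*83/73 = -43160/73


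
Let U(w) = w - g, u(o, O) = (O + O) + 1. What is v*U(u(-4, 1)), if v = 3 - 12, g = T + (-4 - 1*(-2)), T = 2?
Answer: -27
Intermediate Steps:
u(o, O) = 1 + 2*O (u(o, O) = 2*O + 1 = 1 + 2*O)
g = 0 (g = 2 + (-4 - 1*(-2)) = 2 + (-4 + 2) = 2 - 2 = 0)
v = -9
U(w) = w (U(w) = w - 1*0 = w + 0 = w)
v*U(u(-4, 1)) = -9*(1 + 2*1) = -9*(1 + 2) = -9*3 = -27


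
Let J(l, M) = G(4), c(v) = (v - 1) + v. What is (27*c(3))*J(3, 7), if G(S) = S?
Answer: 540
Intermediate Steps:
c(v) = -1 + 2*v (c(v) = (-1 + v) + v = -1 + 2*v)
J(l, M) = 4
(27*c(3))*J(3, 7) = (27*(-1 + 2*3))*4 = (27*(-1 + 6))*4 = (27*5)*4 = 135*4 = 540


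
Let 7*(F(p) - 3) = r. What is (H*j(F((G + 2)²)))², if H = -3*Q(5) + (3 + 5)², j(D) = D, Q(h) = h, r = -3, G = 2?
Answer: 15876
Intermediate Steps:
F(p) = 18/7 (F(p) = 3 + (⅐)*(-3) = 3 - 3/7 = 18/7)
H = 49 (H = -3*5 + (3 + 5)² = -15 + 8² = -15 + 64 = 49)
(H*j(F((G + 2)²)))² = (49*(18/7))² = 126² = 15876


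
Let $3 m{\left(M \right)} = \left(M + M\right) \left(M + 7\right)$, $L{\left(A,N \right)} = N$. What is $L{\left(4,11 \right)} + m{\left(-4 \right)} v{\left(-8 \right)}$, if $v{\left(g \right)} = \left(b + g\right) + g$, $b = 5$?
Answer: $99$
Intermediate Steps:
$m{\left(M \right)} = \frac{2 M \left(7 + M\right)}{3}$ ($m{\left(M \right)} = \frac{\left(M + M\right) \left(M + 7\right)}{3} = \frac{2 M \left(7 + M\right)}{3}$)
$v{\left(g \right)} = 5 + 2 g$ ($v{\left(g \right)} = \left(5 + g\right) + g = 5 + 2 g$)
$L{\left(4,11 \right)} + m{\left(-4 \right)} v{\left(-8 \right)} = 11 + \frac{2}{3} \left(-4\right) \left(7 - 4\right) \left(5 + 2 \left(-8\right)\right) = 11 + \frac{2}{3} \left(-4\right) 3 \left(5 - 16\right) = 11 - -88 = 11 + 88 = 99$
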